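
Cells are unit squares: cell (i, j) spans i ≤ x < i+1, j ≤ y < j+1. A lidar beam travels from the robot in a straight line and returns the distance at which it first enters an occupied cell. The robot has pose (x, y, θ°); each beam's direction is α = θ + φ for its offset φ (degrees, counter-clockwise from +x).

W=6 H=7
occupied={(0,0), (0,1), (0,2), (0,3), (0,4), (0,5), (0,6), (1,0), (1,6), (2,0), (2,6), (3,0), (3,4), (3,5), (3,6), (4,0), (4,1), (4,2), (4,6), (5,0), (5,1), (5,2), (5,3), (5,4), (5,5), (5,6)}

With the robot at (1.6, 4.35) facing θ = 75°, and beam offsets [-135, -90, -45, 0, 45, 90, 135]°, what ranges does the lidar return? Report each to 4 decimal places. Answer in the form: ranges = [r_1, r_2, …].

ranges = [3.8682, 3.5199, 1.6166, 1.7082, 1.2000, 0.6212, 0.6928]

beam 1: φ=-135°, α=300°
  dir = (cos 300°, sin 300°) = (0.5000, -0.8660); from cell (1,4)
  next x-line at t=0.8000, next y-line at t=0.4041; Δt_x=2.0000, Δt_y=1.1547
    y: enter (1,3) at t=0.4041
    x: enter (2,3) at t=0.8000
    y: enter (2,2) at t=1.5588
    y: enter (2,1) at t=2.7135
    x: enter (3,1) at t=2.8000
    y: enter (3,0) at t=3.8682 ← occupied
  → r_1 = 3.8682
beam 2: φ=-90°, α=345°
  dir = (cos 345°, sin 345°) = (0.9659, -0.2588); from cell (1,4)
  next x-line at t=0.4141, next y-line at t=1.3523; Δt_x=1.0353, Δt_y=3.8637
    x: enter (2,4) at t=0.4141
    y: enter (2,3) at t=1.3523
    x: enter (3,3) at t=1.4494
    x: enter (4,3) at t=2.4847
    x: enter (5,3) at t=3.5199 ← occupied
  → r_2 = 3.5199
beam 3: φ=-45°, α=30°
  dir = (cos 30°, sin 30°) = (0.8660, 0.5000); from cell (1,4)
  next x-line at t=0.4619, next y-line at t=1.3000; Δt_x=1.1547, Δt_y=2.0000
    x: enter (2,4) at t=0.4619
    y: enter (2,5) at t=1.3000
    x: enter (3,5) at t=1.6166 ← occupied
  → r_3 = 1.6166
beam 4: φ=0°, α=75°
  dir = (cos 75°, sin 75°) = (0.2588, 0.9659); from cell (1,4)
  next x-line at t=1.5455, next y-line at t=0.6729; Δt_x=3.8637, Δt_y=1.0353
    y: enter (1,5) at t=0.6729
    x: enter (2,5) at t=1.5455
    y: enter (2,6) at t=1.7082 ← occupied
  → r_4 = 1.7082
beam 5: φ=45°, α=120°
  dir = (cos 120°, sin 120°) = (-0.5000, 0.8660); from cell (1,4)
  next x-line at t=1.2000, next y-line at t=0.7506; Δt_x=2.0000, Δt_y=1.1547
    y: enter (1,5) at t=0.7506
    x: enter (0,5) at t=1.2000 ← occupied
  → r_5 = 1.2000
beam 6: φ=90°, α=165°
  dir = (cos 165°, sin 165°) = (-0.9659, 0.2588); from cell (1,4)
  next x-line at t=0.6212, next y-line at t=2.5114; Δt_x=1.0353, Δt_y=3.8637
    x: enter (0,4) at t=0.6212 ← occupied
  → r_6 = 0.6212
beam 7: φ=135°, α=210°
  dir = (cos 210°, sin 210°) = (-0.8660, -0.5000); from cell (1,4)
  next x-line at t=0.6928, next y-line at t=0.7000; Δt_x=1.1547, Δt_y=2.0000
    x: enter (0,4) at t=0.6928 ← occupied
  → r_7 = 0.6928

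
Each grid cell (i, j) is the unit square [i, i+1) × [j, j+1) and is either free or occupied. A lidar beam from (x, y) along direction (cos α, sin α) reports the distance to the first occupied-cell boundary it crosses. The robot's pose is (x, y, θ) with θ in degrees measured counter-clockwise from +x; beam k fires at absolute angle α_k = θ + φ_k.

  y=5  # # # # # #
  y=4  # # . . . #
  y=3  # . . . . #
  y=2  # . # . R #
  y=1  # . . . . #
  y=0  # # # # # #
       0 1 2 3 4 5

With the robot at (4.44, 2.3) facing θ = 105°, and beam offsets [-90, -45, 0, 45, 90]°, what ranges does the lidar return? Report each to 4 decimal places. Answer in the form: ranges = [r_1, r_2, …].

ranges = [0.5798, 1.1200, 2.7952, 3.4000, 3.5614]

beam 1: φ=-90°, α=15°
  cosα=0.9659 sinα=0.2588 | (4,2) | tMaxX 0.5798 tMaxY 2.7046 | tΔX 1.0353 tΔY 3.8637
    t=0.5798 [x] (5,2) — stop
  → r_1 = 0.5798
beam 2: φ=-45°, α=60°
  cosα=0.5000 sinα=0.8660 | (4,2) | tMaxX 1.1200 tMaxY 0.8083 | tΔX 2.0000 tΔY 1.1547
    t=0.8083 [y] (4,3)
    t=1.1200 [x] (5,3) — stop
  → r_2 = 1.1200
beam 3: φ=0°, α=105°
  cosα=-0.2588 sinα=0.9659 | (4,2) | tMaxX 1.7000 tMaxY 0.7247 | tΔX 3.8637 tΔY 1.0353
    t=0.7247 [y] (4,3)
    t=1.7000 [x] (3,3)
    t=1.7600 [y] (3,4)
    t=2.7952 [y] (3,5) — stop
  → r_3 = 2.7952
beam 4: φ=45°, α=150°
  cosα=-0.8660 sinα=0.5000 | (4,2) | tMaxX 0.5081 tMaxY 1.4000 | tΔX 1.1547 tΔY 2.0000
    t=0.5081 [x] (3,2)
    t=1.4000 [y] (3,3)
    t=1.6628 [x] (2,3)
    t=2.8175 [x] (1,3)
    t=3.4000 [y] (1,4) — stop
  → r_4 = 3.4000
beam 5: φ=90°, α=195°
  cosα=-0.9659 sinα=-0.2588 | (4,2) | tMaxX 0.4555 tMaxY 1.1591 | tΔX 1.0353 tΔY 3.8637
    t=0.4555 [x] (3,2)
    t=1.1591 [y] (3,1)
    t=1.4908 [x] (2,1)
    t=2.5261 [x] (1,1)
    t=3.5614 [x] (0,1) — stop
  → r_5 = 3.5614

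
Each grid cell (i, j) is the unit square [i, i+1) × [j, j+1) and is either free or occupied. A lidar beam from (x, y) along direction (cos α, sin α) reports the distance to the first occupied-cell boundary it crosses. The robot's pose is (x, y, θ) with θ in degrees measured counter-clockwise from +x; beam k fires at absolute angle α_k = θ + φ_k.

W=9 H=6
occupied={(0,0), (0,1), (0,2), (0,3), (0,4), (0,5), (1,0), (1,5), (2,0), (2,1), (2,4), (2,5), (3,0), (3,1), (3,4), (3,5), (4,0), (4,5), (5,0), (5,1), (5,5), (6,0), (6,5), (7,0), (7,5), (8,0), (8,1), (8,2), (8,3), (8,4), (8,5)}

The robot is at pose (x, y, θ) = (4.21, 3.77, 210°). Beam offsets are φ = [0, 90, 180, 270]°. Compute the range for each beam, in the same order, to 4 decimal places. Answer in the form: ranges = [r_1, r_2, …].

ranges = [3.7066, 2.0438, 2.4600, 0.4200]

beam 1: φ=0°, α=210°
  d=(-0.8660,-0.5000)  start (4,3)  tX=0.2425 tY=1.5400  stride 1/|dx|=1.1547 1/|dy|=2.0000
    cross x-line → (3,3), t=0.2425
    cross x-line → (2,3), t=1.3972
    cross y-line → (2,2), t=1.5400
    cross x-line → (1,2), t=2.5519
    cross y-line → (1,1), t=3.5400
    cross x-line → (0,1), t=3.7066 (wall)
  → r_1 = 3.7066
beam 2: φ=90°, α=300°
  d=(0.5000,-0.8660)  start (4,3)  tX=1.5800 tY=0.8891  stride 1/|dx|=2.0000 1/|dy|=1.1547
    cross y-line → (4,2), t=0.8891
    cross x-line → (5,2), t=1.5800
    cross y-line → (5,1), t=2.0438 (wall)
  → r_2 = 2.0438
beam 3: φ=180°, α=30°
  d=(0.8660,0.5000)  start (4,3)  tX=0.9122 tY=0.4600  stride 1/|dx|=1.1547 1/|dy|=2.0000
    cross y-line → (4,4), t=0.4600
    cross x-line → (5,4), t=0.9122
    cross x-line → (6,4), t=2.0669
    cross y-line → (6,5), t=2.4600 (wall)
  → r_3 = 2.4600
beam 4: φ=270°, α=120°
  d=(-0.5000,0.8660)  start (4,3)  tX=0.4200 tY=0.2656  stride 1/|dx|=2.0000 1/|dy|=1.1547
    cross y-line → (4,4), t=0.2656
    cross x-line → (3,4), t=0.4200 (wall)
  → r_4 = 0.4200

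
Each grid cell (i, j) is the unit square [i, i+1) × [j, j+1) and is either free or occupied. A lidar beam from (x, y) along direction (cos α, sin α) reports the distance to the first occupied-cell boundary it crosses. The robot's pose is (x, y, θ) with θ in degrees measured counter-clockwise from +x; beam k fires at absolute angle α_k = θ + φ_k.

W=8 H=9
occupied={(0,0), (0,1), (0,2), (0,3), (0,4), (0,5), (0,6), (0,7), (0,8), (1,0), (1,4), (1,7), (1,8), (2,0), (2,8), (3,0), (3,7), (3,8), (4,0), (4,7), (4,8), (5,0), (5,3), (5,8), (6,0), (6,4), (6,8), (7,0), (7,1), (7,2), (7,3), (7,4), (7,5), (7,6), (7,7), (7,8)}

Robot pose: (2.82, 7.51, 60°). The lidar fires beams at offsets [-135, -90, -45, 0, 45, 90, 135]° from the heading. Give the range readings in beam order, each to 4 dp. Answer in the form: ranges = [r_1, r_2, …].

ranges = [6.7396, 0.2078, 0.1863, 0.3600, 0.5073, 0.9469, 0.8489]

beam 1: φ=-135°, α=285°
  direction (0.2588, -0.9659); cell (2,7); t to first gridline: x 0.6955, y 0.5280 (then +3.8637 / +1.0353)
    (2,6) via y @ 0.5280
    (3,6) via x @ 0.6955
    (3,5) via y @ 1.5633
    (3,4) via y @ 2.5985
    (3,3) via y @ 3.6338
    (4,3) via x @ 4.5592
    (4,2) via y @ 4.6691
    (4,1) via y @ 5.7044
    (4,0) via y @ 6.7396  # hit
  → r_1 = 6.7396
beam 2: φ=-90°, α=330°
  direction (0.8660, -0.5000); cell (2,7); t to first gridline: x 0.2078, y 1.0200 (then +1.1547 / +2.0000)
    (3,7) via x @ 0.2078  # hit
  → r_2 = 0.2078
beam 3: φ=-45°, α=15°
  direction (0.9659, 0.2588); cell (2,7); t to first gridline: x 0.1863, y 1.8932 (then +1.0353 / +3.8637)
    (3,7) via x @ 0.1863  # hit
  → r_3 = 0.1863
beam 4: φ=0°, α=60°
  direction (0.5000, 0.8660); cell (2,7); t to first gridline: x 0.3600, y 0.5658 (then +2.0000 / +1.1547)
    (3,7) via x @ 0.3600  # hit
  → r_4 = 0.3600
beam 5: φ=45°, α=105°
  direction (-0.2588, 0.9659); cell (2,7); t to first gridline: x 3.1682, y 0.5073 (then +3.8637 / +1.0353)
    (2,8) via y @ 0.5073  # hit
  → r_5 = 0.5073
beam 6: φ=90°, α=150°
  direction (-0.8660, 0.5000); cell (2,7); t to first gridline: x 0.9469, y 0.9800 (then +1.1547 / +2.0000)
    (1,7) via x @ 0.9469  # hit
  → r_6 = 0.9469
beam 7: φ=135°, α=195°
  direction (-0.9659, -0.2588); cell (2,7); t to first gridline: x 0.8489, y 1.9705 (then +1.0353 / +3.8637)
    (1,7) via x @ 0.8489  # hit
  → r_7 = 0.8489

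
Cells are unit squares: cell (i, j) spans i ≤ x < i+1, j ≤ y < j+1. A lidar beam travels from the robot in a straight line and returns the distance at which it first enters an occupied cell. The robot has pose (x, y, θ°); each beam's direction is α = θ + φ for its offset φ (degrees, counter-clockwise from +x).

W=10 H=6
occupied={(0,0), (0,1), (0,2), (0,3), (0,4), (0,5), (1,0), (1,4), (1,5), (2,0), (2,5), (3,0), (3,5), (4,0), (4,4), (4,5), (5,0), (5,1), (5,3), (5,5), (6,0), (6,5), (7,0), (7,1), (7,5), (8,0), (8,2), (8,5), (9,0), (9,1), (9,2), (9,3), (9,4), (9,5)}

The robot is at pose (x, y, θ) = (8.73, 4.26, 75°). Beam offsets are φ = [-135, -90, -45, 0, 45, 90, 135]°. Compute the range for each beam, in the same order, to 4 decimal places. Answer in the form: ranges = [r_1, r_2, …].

ranges = [0.5400, 0.2795, 0.3118, 0.7661, 0.8545, 2.8591, 6.5200]

beam 1: φ=-135°, α=300°
  cosα=0.5000 sinα=-0.8660 | (8,4) | tMaxX 0.5400 tMaxY 0.3002 | tΔX 2.0000 tΔY 1.1547
    t=0.3002 [y] (8,3)
    t=0.5400 [x] (9,3) — stop
  → r_1 = 0.5400
beam 2: φ=-90°, α=345°
  cosα=0.9659 sinα=-0.2588 | (8,4) | tMaxX 0.2795 tMaxY 1.0046 | tΔX 1.0353 tΔY 3.8637
    t=0.2795 [x] (9,4) — stop
  → r_2 = 0.2795
beam 3: φ=-45°, α=30°
  cosα=0.8660 sinα=0.5000 | (8,4) | tMaxX 0.3118 tMaxY 1.4800 | tΔX 1.1547 tΔY 2.0000
    t=0.3118 [x] (9,4) — stop
  → r_3 = 0.3118
beam 4: φ=0°, α=75°
  cosα=0.2588 sinα=0.9659 | (8,4) | tMaxX 1.0432 tMaxY 0.7661 | tΔX 3.8637 tΔY 1.0353
    t=0.7661 [y] (8,5) — stop
  → r_4 = 0.7661
beam 5: φ=45°, α=120°
  cosα=-0.5000 sinα=0.8660 | (8,4) | tMaxX 1.4600 tMaxY 0.8545 | tΔX 2.0000 tΔY 1.1547
    t=0.8545 [y] (8,5) — stop
  → r_5 = 0.8545
beam 6: φ=90°, α=165°
  cosα=-0.9659 sinα=0.2588 | (8,4) | tMaxX 0.7558 tMaxY 2.8591 | tΔX 1.0353 tΔY 3.8637
    t=0.7558 [x] (7,4)
    t=1.7910 [x] (6,4)
    t=2.8263 [x] (5,4)
    t=2.8591 [y] (5,5) — stop
  → r_6 = 2.8591
beam 7: φ=135°, α=210°
  cosα=-0.8660 sinα=-0.5000 | (8,4) | tMaxX 0.8429 tMaxY 0.5200 | tΔX 1.1547 tΔY 2.0000
    t=0.5200 [y] (8,3)
    t=0.8429 [x] (7,3)
    t=1.9976 [x] (6,3)
    t=2.5200 [y] (6,2)
    t=3.1523 [x] (5,2)
    t=4.3070 [x] (4,2)
    t=4.5200 [y] (4,1)
    t=5.4617 [x] (3,1)
    t=6.5200 [y] (3,0) — stop
  → r_7 = 6.5200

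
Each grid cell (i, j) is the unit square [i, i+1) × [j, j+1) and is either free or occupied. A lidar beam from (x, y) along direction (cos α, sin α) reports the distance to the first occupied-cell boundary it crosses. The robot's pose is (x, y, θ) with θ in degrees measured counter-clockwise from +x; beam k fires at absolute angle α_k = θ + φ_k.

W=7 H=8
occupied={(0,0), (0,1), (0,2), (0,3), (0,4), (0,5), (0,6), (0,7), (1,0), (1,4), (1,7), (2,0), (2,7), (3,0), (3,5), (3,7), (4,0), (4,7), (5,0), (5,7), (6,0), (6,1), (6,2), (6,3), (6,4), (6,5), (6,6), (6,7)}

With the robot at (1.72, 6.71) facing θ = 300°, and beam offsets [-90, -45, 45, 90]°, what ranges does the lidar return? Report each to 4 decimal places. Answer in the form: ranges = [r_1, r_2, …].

beam 1: φ=-90°, α=210°
  dir = (cos 210°, sin 210°) = (-0.8660, -0.5000); from cell (1,6)
  next x-line at t=0.8314, next y-line at t=1.4200; Δt_x=1.1547, Δt_y=2.0000
    x: enter (0,6) at t=0.8314 ← occupied
  → r_1 = 0.8314
beam 2: φ=-45°, α=255°
  dir = (cos 255°, sin 255°) = (-0.2588, -0.9659); from cell (1,6)
  next x-line at t=2.7819, next y-line at t=0.7350; Δt_x=3.8637, Δt_y=1.0353
    y: enter (1,5) at t=0.7350
    y: enter (1,4) at t=1.7703 ← occupied
  → r_2 = 1.7703
beam 3: φ=45°, α=345°
  dir = (cos 345°, sin 345°) = (0.9659, -0.2588); from cell (1,6)
  next x-line at t=0.2899, next y-line at t=2.7432; Δt_x=1.0353, Δt_y=3.8637
    x: enter (2,6) at t=0.2899
    x: enter (3,6) at t=1.3252
    x: enter (4,6) at t=2.3604
    y: enter (4,5) at t=2.7432
    x: enter (5,5) at t=3.3957
    x: enter (6,5) at t=4.4310 ← occupied
  → r_3 = 4.4310
beam 4: φ=90°, α=30°
  dir = (cos 30°, sin 30°) = (0.8660, 0.5000); from cell (1,6)
  next x-line at t=0.3233, next y-line at t=0.5800; Δt_x=1.1547, Δt_y=2.0000
    x: enter (2,6) at t=0.3233
    y: enter (2,7) at t=0.5800 ← occupied
  → r_4 = 0.5800

ranges = [0.8314, 1.7703, 4.4310, 0.5800]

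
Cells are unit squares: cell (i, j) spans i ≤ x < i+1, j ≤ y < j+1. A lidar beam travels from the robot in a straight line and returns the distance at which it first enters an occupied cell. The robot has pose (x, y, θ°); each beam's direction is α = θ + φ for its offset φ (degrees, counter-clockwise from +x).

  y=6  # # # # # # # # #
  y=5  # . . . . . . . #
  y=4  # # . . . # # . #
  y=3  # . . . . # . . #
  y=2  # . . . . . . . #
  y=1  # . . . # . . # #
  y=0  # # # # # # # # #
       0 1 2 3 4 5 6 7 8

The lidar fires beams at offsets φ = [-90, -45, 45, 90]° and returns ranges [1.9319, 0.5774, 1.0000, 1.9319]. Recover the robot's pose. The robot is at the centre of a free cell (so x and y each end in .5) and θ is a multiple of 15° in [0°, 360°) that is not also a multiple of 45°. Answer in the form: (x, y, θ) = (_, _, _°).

(x, y, θ) = (3.5, 5.5, 105°)

Candidates: 29 free-cell centres × 16 headings = 464 poses. Raycast each; keep the one whose scan matches to 4 dp.
  (6.5, 5.5, 300°): beam 1 = 1.0000 ≠ 1.9319 ✗
  (3.5, 2.5, 30°): beam 1 = 1.0000 ≠ 1.9319 ✗
  (1.5, 3.5, 330°): beam 1 = 1.0000 ≠ 1.9319 ✗
  (1.5, 3.5, 120°): beam 1 = 5.0000 ≠ 1.9319 ✗
  …
  (3.5, 5.5, 105°): r_1=1.9319, r_2=0.5774, r_3=1.0000, r_4=1.9319 — all match ✓
Only this pose fits every beam.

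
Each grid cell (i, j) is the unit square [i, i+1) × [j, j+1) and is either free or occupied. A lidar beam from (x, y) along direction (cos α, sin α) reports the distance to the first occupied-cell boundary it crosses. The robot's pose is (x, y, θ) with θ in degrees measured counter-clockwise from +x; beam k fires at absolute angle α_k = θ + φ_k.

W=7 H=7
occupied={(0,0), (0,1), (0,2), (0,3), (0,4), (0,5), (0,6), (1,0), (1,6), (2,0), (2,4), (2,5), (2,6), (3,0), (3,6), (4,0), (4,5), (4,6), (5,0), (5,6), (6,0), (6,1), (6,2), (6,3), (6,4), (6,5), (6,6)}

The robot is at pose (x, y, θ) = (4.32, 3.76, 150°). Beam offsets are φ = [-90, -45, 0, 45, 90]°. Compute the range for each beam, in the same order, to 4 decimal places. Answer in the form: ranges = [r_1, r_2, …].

ranges = [2.5865, 2.3190, 1.5242, 3.4371, 3.1870]

beam 1: φ=-90°, α=60°
  dir = (cos 60°, sin 60°) = (0.5000, 0.8660); from cell (4,3)
  next x-line at t=1.3600, next y-line at t=0.2771; Δt_x=2.0000, Δt_y=1.1547
    y: enter (4,4) at t=0.2771
    x: enter (5,4) at t=1.3600
    y: enter (5,5) at t=1.4318
    y: enter (5,6) at t=2.5865 ← occupied
  → r_1 = 2.5865
beam 2: φ=-45°, α=105°
  dir = (cos 105°, sin 105°) = (-0.2588, 0.9659); from cell (4,3)
  next x-line at t=1.2364, next y-line at t=0.2485; Δt_x=3.8637, Δt_y=1.0353
    y: enter (4,4) at t=0.2485
    x: enter (3,4) at t=1.2364
    y: enter (3,5) at t=1.2837
    y: enter (3,6) at t=2.3190 ← occupied
  → r_2 = 2.3190
beam 3: φ=0°, α=150°
  dir = (cos 150°, sin 150°) = (-0.8660, 0.5000); from cell (4,3)
  next x-line at t=0.3695, next y-line at t=0.4800; Δt_x=1.1547, Δt_y=2.0000
    x: enter (3,3) at t=0.3695
    y: enter (3,4) at t=0.4800
    x: enter (2,4) at t=1.5242 ← occupied
  → r_3 = 1.5242
beam 4: φ=45°, α=195°
  dir = (cos 195°, sin 195°) = (-0.9659, -0.2588); from cell (4,3)
  next x-line at t=0.3313, next y-line at t=2.9364; Δt_x=1.0353, Δt_y=3.8637
    x: enter (3,3) at t=0.3313
    x: enter (2,3) at t=1.3666
    x: enter (1,3) at t=2.4018
    y: enter (1,2) at t=2.9364
    x: enter (0,2) at t=3.4371 ← occupied
  → r_4 = 3.4371
beam 5: φ=90°, α=240°
  dir = (cos 240°, sin 240°) = (-0.5000, -0.8660); from cell (4,3)
  next x-line at t=0.6400, next y-line at t=0.8776; Δt_x=2.0000, Δt_y=1.1547
    x: enter (3,3) at t=0.6400
    y: enter (3,2) at t=0.8776
    y: enter (3,1) at t=2.0323
    x: enter (2,1) at t=2.6400
    y: enter (2,0) at t=3.1870 ← occupied
  → r_5 = 3.1870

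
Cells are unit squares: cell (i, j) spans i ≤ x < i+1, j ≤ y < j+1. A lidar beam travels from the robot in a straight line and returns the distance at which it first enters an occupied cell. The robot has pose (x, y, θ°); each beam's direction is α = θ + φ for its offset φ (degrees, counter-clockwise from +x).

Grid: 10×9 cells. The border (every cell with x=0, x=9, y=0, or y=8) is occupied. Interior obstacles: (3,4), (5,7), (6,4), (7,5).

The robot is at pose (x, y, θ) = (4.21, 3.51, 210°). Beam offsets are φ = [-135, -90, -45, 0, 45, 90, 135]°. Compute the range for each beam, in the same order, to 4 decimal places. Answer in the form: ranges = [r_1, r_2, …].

ranges = [3.6131, 0.5658, 3.3232, 3.7066, 2.5985, 2.8983, 4.9590]

beam 1: φ=-135°, α=75°
  cosα=0.2588 sinα=0.9659 | (4,3) | tMaxX 3.0523 tMaxY 0.5073 | tΔX 3.8637 tΔY 1.0353
    t=0.5073 [y] (4,4)
    t=1.5426 [y] (4,5)
    t=2.5778 [y] (4,6)
    t=3.0523 [x] (5,6)
    t=3.6131 [y] (5,7) — stop
  → r_1 = 3.6131
beam 2: φ=-90°, α=120°
  cosα=-0.5000 sinα=0.8660 | (4,3) | tMaxX 0.4200 tMaxY 0.5658 | tΔX 2.0000 tΔY 1.1547
    t=0.4200 [x] (3,3)
    t=0.5658 [y] (3,4) — stop
  → r_2 = 0.5658
beam 3: φ=-45°, α=165°
  cosα=-0.9659 sinα=0.2588 | (4,3) | tMaxX 0.2174 tMaxY 1.8932 | tΔX 1.0353 tΔY 3.8637
    t=0.2174 [x] (3,3)
    t=1.2527 [x] (2,3)
    t=1.8932 [y] (2,4)
    t=2.2880 [x] (1,4)
    t=3.3232 [x] (0,4) — stop
  → r_3 = 3.3232
beam 4: φ=0°, α=210°
  cosα=-0.8660 sinα=-0.5000 | (4,3) | tMaxX 0.2425 tMaxY 1.0200 | tΔX 1.1547 tΔY 2.0000
    t=0.2425 [x] (3,3)
    t=1.0200 [y] (3,2)
    t=1.3972 [x] (2,2)
    t=2.5519 [x] (1,2)
    t=3.0200 [y] (1,1)
    t=3.7066 [x] (0,1) — stop
  → r_4 = 3.7066
beam 5: φ=45°, α=255°
  cosα=-0.2588 sinα=-0.9659 | (4,3) | tMaxX 0.8114 tMaxY 0.5280 | tΔX 3.8637 tΔY 1.0353
    t=0.5280 [y] (4,2)
    t=0.8114 [x] (3,2)
    t=1.5633 [y] (3,1)
    t=2.5985 [y] (3,0) — stop
  → r_5 = 2.5985
beam 6: φ=90°, α=300°
  cosα=0.5000 sinα=-0.8660 | (4,3) | tMaxX 1.5800 tMaxY 0.5889 | tΔX 2.0000 tΔY 1.1547
    t=0.5889 [y] (4,2)
    t=1.5800 [x] (5,2)
    t=1.7436 [y] (5,1)
    t=2.8983 [y] (5,0) — stop
  → r_6 = 2.8983
beam 7: φ=135°, α=345°
  cosα=0.9659 sinα=-0.2588 | (4,3) | tMaxX 0.8179 tMaxY 1.9705 | tΔX 1.0353 tΔY 3.8637
    t=0.8179 [x] (5,3)
    t=1.8531 [x] (6,3)
    t=1.9705 [y] (6,2)
    t=2.8884 [x] (7,2)
    t=3.9237 [x] (8,2)
    t=4.9590 [x] (9,2) — stop
  → r_7 = 4.9590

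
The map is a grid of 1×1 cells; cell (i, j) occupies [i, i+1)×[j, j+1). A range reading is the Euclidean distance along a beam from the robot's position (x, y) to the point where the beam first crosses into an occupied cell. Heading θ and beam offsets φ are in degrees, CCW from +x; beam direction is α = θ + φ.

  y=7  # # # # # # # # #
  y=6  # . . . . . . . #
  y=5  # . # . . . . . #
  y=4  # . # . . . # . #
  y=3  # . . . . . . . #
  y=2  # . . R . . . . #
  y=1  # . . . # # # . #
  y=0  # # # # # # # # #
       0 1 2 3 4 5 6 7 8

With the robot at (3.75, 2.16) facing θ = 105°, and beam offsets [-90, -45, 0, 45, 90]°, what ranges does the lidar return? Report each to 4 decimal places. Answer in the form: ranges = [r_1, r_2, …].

ranges = [4.3999, 5.5888, 2.8978, 3.1754, 2.8470]

beam 1: φ=-90°, α=15°
  d=(0.9659,0.2588)  start (3,2)  tX=0.2588 tY=3.2455  stride 1/|dx|=1.0353 1/|dy|=3.8637
    cross x-line → (4,2), t=0.2588
    cross x-line → (5,2), t=1.2941
    cross x-line → (6,2), t=2.3294
    cross y-line → (6,3), t=3.2455
    cross x-line → (7,3), t=3.3646
    cross x-line → (8,3), t=4.3999 (wall)
  → r_1 = 4.3999
beam 2: φ=-45°, α=60°
  d=(0.5000,0.8660)  start (3,2)  tX=0.5000 tY=0.9699  stride 1/|dx|=2.0000 1/|dy|=1.1547
    cross x-line → (4,2), t=0.5000
    cross y-line → (4,3), t=0.9699
    cross y-line → (4,4), t=2.1246
    cross x-line → (5,4), t=2.5000
    cross y-line → (5,5), t=3.2793
    cross y-line → (5,6), t=4.4341
    cross x-line → (6,6), t=4.5000
    cross y-line → (6,7), t=5.5888 (wall)
  → r_2 = 5.5888
beam 3: φ=0°, α=105°
  d=(-0.2588,0.9659)  start (3,2)  tX=2.8978 tY=0.8696  stride 1/|dx|=3.8637 1/|dy|=1.0353
    cross y-line → (3,3), t=0.8696
    cross y-line → (3,4), t=1.9049
    cross x-line → (2,4), t=2.8978 (wall)
  → r_3 = 2.8978
beam 4: φ=45°, α=150°
  d=(-0.8660,0.5000)  start (3,2)  tX=0.8660 tY=1.6800  stride 1/|dx|=1.1547 1/|dy|=2.0000
    cross x-line → (2,2), t=0.8660
    cross y-line → (2,3), t=1.6800
    cross x-line → (1,3), t=2.0207
    cross x-line → (0,3), t=3.1754 (wall)
  → r_4 = 3.1754
beam 5: φ=90°, α=195°
  d=(-0.9659,-0.2588)  start (3,2)  tX=0.7765 tY=0.6182  stride 1/|dx|=1.0353 1/|dy|=3.8637
    cross y-line → (3,1), t=0.6182
    cross x-line → (2,1), t=0.7765
    cross x-line → (1,1), t=1.8117
    cross x-line → (0,1), t=2.8470 (wall)
  → r_5 = 2.8470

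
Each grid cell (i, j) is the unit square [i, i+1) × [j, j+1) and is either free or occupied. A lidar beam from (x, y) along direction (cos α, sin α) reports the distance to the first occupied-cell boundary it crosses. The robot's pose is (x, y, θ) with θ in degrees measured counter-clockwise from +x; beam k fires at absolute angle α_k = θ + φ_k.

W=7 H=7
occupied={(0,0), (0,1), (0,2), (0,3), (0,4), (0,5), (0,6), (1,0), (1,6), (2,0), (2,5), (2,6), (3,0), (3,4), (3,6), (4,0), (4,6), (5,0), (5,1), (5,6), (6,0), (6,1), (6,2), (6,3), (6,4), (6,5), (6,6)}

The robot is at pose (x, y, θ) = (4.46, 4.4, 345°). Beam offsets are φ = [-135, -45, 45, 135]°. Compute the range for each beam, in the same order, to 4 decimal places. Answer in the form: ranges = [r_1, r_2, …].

beam 1: φ=-135°, α=210°
  direction (-0.8660, -0.5000); cell (4,4); t to first gridline: x 0.5312, y 0.8000 (then +1.1547 / +2.0000)
    (3,4) via x @ 0.5312  # hit
  → r_1 = 0.5312
beam 2: φ=-45°, α=300°
  direction (0.5000, -0.8660); cell (4,4); t to first gridline: x 1.0800, y 0.4619 (then +2.0000 / +1.1547)
    (4,3) via y @ 0.4619
    (5,3) via x @ 1.0800
    (5,2) via y @ 1.6166
    (5,1) via y @ 2.7713  # hit
  → r_2 = 2.7713
beam 3: φ=45°, α=30°
  direction (0.8660, 0.5000); cell (4,4); t to first gridline: x 0.6235, y 1.2000 (then +1.1547 / +2.0000)
    (5,4) via x @ 0.6235
    (5,5) via y @ 1.2000
    (6,5) via x @ 1.7782  # hit
  → r_3 = 1.7782
beam 4: φ=135°, α=120°
  direction (-0.5000, 0.8660); cell (4,4); t to first gridline: x 0.9200, y 0.6928 (then +2.0000 / +1.1547)
    (4,5) via y @ 0.6928
    (3,5) via x @ 0.9200
    (3,6) via y @ 1.8475  # hit
  → r_4 = 1.8475

ranges = [0.5312, 2.7713, 1.7782, 1.8475]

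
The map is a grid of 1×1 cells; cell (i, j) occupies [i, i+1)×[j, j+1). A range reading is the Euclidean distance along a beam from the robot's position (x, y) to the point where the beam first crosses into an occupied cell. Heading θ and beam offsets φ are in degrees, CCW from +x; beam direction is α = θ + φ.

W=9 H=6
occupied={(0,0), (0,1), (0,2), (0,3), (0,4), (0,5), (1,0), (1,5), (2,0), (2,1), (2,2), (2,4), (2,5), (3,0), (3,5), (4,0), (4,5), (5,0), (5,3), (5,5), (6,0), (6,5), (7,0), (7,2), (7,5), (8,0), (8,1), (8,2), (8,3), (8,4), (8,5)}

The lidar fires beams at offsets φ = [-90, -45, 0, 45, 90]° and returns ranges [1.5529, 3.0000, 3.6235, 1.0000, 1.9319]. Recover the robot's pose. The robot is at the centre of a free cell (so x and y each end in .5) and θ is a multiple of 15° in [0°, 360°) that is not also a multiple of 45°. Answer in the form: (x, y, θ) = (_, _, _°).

(x, y, θ) = (4.5, 4.5, 285°)

Enumerate (i+0.5, j+0.5, θ) over the 23 free cells and 16 admissible headings. For each, cast all 5 beams and compare to the given ranges.
  (7.5, 3.5, 240°): beam 1 = 3.0000 ≠ 1.5529 ✗
  (4.5, 4.5, 330°): beam 1 = 3.0000 ≠ 1.5529 ✗
  (1.5, 3.5, 210°): beam 1 = 1.0000 ≠ 1.5529 ✗
  (4.5, 1.5, 120°): beam 1 = 2.8868 ≠ 1.5529 ✗
  …
  (4.5, 4.5, 285°): r_1=1.5529, r_2=3.0000, r_3=3.6235, r_4=1.0000, r_5=1.9319 — all match ✓
Only this pose fits every beam.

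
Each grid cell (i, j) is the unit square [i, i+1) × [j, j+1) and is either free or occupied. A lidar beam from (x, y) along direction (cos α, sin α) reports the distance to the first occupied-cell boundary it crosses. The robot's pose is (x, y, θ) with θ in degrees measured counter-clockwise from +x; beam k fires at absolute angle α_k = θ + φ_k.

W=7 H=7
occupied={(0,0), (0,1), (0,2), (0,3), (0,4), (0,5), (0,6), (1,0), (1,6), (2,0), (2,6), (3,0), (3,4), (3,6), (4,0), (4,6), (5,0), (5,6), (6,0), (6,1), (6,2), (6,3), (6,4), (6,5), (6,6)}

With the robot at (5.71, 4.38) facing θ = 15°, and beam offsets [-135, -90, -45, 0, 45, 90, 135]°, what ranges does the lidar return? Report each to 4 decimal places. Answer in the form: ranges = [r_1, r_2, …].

beam 1: φ=-135°, α=240°
  direction (-0.5000, -0.8660); cell (5,4); t to first gridline: x 1.4200, y 0.4388 (then +2.0000 / +1.1547)
    (5,3) via y @ 0.4388
    (4,3) via x @ 1.4200
    (4,2) via y @ 1.5935
    (4,1) via y @ 2.7482
    (3,1) via x @ 3.4200
    (3,0) via y @ 3.9029  # hit
  → r_1 = 3.9029
beam 2: φ=-90°, α=285°
  direction (0.2588, -0.9659); cell (5,4); t to first gridline: x 1.1205, y 0.3934 (then +3.8637 / +1.0353)
    (5,3) via y @ 0.3934
    (6,3) via x @ 1.1205  # hit
  → r_2 = 1.1205
beam 3: φ=-45°, α=330°
  direction (0.8660, -0.5000); cell (5,4); t to first gridline: x 0.3349, y 0.7600 (then +1.1547 / +2.0000)
    (6,4) via x @ 0.3349  # hit
  → r_3 = 0.3349
beam 4: φ=0°, α=15°
  direction (0.9659, 0.2588); cell (5,4); t to first gridline: x 0.3002, y 2.3955 (then +1.0353 / +3.8637)
    (6,4) via x @ 0.3002  # hit
  → r_4 = 0.3002
beam 5: φ=45°, α=60°
  direction (0.5000, 0.8660); cell (5,4); t to first gridline: x 0.5800, y 0.7159 (then +2.0000 / +1.1547)
    (6,4) via x @ 0.5800  # hit
  → r_5 = 0.5800
beam 6: φ=90°, α=105°
  direction (-0.2588, 0.9659); cell (5,4); t to first gridline: x 2.7432, y 0.6419 (then +3.8637 / +1.0353)
    (5,5) via y @ 0.6419
    (5,6) via y @ 1.6771  # hit
  → r_6 = 1.6771
beam 7: φ=135°, α=150°
  direction (-0.8660, 0.5000); cell (5,4); t to first gridline: x 0.8198, y 1.2400 (then +1.1547 / +2.0000)
    (4,4) via x @ 0.8198
    (4,5) via y @ 1.2400
    (3,5) via x @ 1.9745
    (2,5) via x @ 3.1292
    (2,6) via y @ 3.2400  # hit
  → r_7 = 3.2400

ranges = [3.9029, 1.1205, 0.3349, 0.3002, 0.5800, 1.6771, 3.2400]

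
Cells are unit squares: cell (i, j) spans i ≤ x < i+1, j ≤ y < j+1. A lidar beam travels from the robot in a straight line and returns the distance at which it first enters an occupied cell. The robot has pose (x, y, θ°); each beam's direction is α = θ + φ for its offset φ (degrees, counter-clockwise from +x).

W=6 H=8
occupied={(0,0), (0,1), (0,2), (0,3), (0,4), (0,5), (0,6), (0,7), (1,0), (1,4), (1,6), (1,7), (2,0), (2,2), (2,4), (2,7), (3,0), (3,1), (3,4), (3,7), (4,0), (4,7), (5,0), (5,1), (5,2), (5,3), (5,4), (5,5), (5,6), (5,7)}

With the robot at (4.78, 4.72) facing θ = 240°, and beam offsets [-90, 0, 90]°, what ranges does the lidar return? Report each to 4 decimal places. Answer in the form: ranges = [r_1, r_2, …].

beam 1: φ=-90°, α=150°
  cosα=-0.8660 sinα=0.5000 | (4,4) | tMaxX 0.9007 tMaxY 0.5600 | tΔX 1.1547 tΔY 2.0000
    t=0.5600 [y] (4,5)
    t=0.9007 [x] (3,5)
    t=2.0554 [x] (2,5)
    t=2.5600 [y] (2,6)
    t=3.2101 [x] (1,6) — stop
  → r_1 = 3.2101
beam 2: φ=0°, α=240°
  cosα=-0.5000 sinα=-0.8660 | (4,4) | tMaxX 1.5600 tMaxY 0.8314 | tΔX 2.0000 tΔY 1.1547
    t=0.8314 [y] (4,3)
    t=1.5600 [x] (3,3)
    t=1.9861 [y] (3,2)
    t=3.1408 [y] (3,1) — stop
  → r_2 = 3.1408
beam 3: φ=90°, α=330°
  cosα=0.8660 sinα=-0.5000 | (4,4) | tMaxX 0.2540 tMaxY 1.4400 | tΔX 1.1547 tΔY 2.0000
    t=0.2540 [x] (5,4) — stop
  → r_3 = 0.2540

ranges = [3.2101, 3.1408, 0.2540]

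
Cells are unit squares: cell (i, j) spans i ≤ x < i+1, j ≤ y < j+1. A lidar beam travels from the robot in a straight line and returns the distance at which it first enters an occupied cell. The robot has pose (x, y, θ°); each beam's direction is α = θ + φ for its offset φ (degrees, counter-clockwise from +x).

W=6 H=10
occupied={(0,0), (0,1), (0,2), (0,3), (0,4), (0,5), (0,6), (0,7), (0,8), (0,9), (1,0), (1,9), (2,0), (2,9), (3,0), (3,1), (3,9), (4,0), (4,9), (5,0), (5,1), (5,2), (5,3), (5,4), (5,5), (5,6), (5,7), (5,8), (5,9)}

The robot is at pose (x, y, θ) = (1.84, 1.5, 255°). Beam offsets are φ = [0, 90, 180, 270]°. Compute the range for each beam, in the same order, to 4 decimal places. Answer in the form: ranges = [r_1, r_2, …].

beam 1: φ=0°, α=255°
  dir = (cos 255°, sin 255°) = (-0.2588, -0.9659); from cell (1,1)
  next x-line at t=3.2455, next y-line at t=0.5176; Δt_x=3.8637, Δt_y=1.0353
    y: enter (1,0) at t=0.5176 ← occupied
  → r_1 = 0.5176
beam 2: φ=90°, α=345°
  dir = (cos 345°, sin 345°) = (0.9659, -0.2588); from cell (1,1)
  next x-line at t=0.1656, next y-line at t=1.9319; Δt_x=1.0353, Δt_y=3.8637
    x: enter (2,1) at t=0.1656
    x: enter (3,1) at t=1.2009 ← occupied
  → r_2 = 1.2009
beam 3: φ=180°, α=75°
  dir = (cos 75°, sin 75°) = (0.2588, 0.9659); from cell (1,1)
  next x-line at t=0.6182, next y-line at t=0.5176; Δt_x=3.8637, Δt_y=1.0353
    y: enter (1,2) at t=0.5176
    x: enter (2,2) at t=0.6182
    y: enter (2,3) at t=1.5529
    y: enter (2,4) at t=2.5882
    y: enter (2,5) at t=3.6235
    x: enter (3,5) at t=4.4819
    y: enter (3,6) at t=4.6587
    y: enter (3,7) at t=5.6940
    y: enter (3,8) at t=6.7293
    y: enter (3,9) at t=7.7646 ← occupied
  → r_3 = 7.7646
beam 4: φ=270°, α=165°
  dir = (cos 165°, sin 165°) = (-0.9659, 0.2588); from cell (1,1)
  next x-line at t=0.8696, next y-line at t=1.9319; Δt_x=1.0353, Δt_y=3.8637
    x: enter (0,1) at t=0.8696 ← occupied
  → r_4 = 0.8696

ranges = [0.5176, 1.2009, 7.7646, 0.8696]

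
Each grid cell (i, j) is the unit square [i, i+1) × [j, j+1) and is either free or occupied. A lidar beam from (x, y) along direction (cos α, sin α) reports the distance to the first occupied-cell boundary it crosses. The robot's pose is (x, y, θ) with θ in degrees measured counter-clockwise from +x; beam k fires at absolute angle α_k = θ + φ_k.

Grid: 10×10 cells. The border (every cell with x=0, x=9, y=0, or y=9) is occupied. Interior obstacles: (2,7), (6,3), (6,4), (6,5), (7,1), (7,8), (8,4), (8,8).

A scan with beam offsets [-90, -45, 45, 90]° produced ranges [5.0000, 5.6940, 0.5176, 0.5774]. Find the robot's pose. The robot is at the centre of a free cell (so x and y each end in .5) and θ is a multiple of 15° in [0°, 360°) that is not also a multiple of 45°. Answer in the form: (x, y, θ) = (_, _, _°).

Candidates: 56 free-cell centres × 16 headings = 896 poses. Raycast each; keep the one whose scan matches to 4 dp.
  (2.5, 6.5, 165°): beam 1 = 0.5176 ≠ 5.0000 ✗
  (2.5, 4.5, 300°): beam 1 = 1.7321 ≠ 5.0000 ✗
  (6.5, 8.5, 240°): beam 1 = 1.0000 ≠ 5.0000 ✗
  …
  (3.5, 8.5, 30°): r_1=5.0000, r_2=5.6940, r_3=0.5176, r_4=0.5774 — all match ✓
Unique over the lattice → pose = (3.5, 8.5, 30°).

(x, y, θ) = (3.5, 8.5, 30°)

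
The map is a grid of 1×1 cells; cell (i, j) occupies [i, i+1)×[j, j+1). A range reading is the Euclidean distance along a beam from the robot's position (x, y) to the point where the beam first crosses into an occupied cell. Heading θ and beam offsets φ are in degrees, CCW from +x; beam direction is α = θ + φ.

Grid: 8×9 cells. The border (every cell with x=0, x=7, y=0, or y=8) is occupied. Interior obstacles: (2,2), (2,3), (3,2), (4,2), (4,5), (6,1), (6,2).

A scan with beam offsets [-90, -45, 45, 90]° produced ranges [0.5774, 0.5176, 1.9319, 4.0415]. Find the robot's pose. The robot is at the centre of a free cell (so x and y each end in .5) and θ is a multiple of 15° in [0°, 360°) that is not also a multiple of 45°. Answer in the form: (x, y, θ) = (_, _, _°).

(x, y, θ) = (2.5, 4.5, 330°)

Candidates: 35 free-cell centres × 16 headings = 560 poses. Raycast each; keep the one whose scan matches to 4 dp.
  (1.5, 1.5, 300°): beam 4 = 1.0000 ≠ 4.0415 ✗
  (5.5, 1.5, 15°): beam 1 = 0.5176 ≠ 0.5774 ✗
  (2.5, 5.5, 210°): beam 1 = 2.8868 ≠ 0.5774 ✗
  (1.5, 6.5, 60°): beam 1 = 2.8868 ≠ 0.5774 ✗
  …
  (2.5, 4.5, 330°): r_1=0.5774, r_2=0.5176, r_3=1.9319, r_4=4.0415 — all match ✓
Unique over the lattice → pose = (2.5, 4.5, 330°).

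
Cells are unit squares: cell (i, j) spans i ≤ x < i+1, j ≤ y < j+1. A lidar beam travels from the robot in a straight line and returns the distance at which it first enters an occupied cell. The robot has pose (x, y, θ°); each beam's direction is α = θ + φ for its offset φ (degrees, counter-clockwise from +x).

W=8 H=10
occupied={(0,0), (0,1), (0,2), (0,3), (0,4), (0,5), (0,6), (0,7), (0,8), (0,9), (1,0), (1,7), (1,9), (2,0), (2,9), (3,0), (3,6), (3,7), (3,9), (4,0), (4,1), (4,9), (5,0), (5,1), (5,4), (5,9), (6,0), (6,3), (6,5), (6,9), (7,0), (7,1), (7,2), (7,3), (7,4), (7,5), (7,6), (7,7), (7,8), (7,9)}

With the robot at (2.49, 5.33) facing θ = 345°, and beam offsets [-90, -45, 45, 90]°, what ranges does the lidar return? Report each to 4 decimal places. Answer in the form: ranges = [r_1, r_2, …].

beam 1: φ=-90°, α=255°
  d=(-0.2588,-0.9659)  start (2,5)  tX=1.8932 tY=0.3416  stride 1/|dx|=3.8637 1/|dy|=1.0353
    cross y-line → (2,4), t=0.3416
    cross y-line → (2,3), t=1.3769
    cross x-line → (1,3), t=1.8932
    cross y-line → (1,2), t=2.4122
    cross y-line → (1,1), t=3.4475
    cross y-line → (1,0), t=4.4827 (wall)
  → r_1 = 4.4827
beam 2: φ=-45°, α=300°
  d=(0.5000,-0.8660)  start (2,5)  tX=1.0200 tY=0.3811  stride 1/|dx|=2.0000 1/|dy|=1.1547
    cross y-line → (2,4), t=0.3811
    cross x-line → (3,4), t=1.0200
    cross y-line → (3,3), t=1.5358
    cross y-line → (3,2), t=2.6905
    cross x-line → (4,2), t=3.0200
    cross y-line → (4,1), t=3.8452 (wall)
  → r_2 = 3.8452
beam 3: φ=45°, α=30°
  d=(0.8660,0.5000)  start (2,5)  tX=0.5889 tY=1.3400  stride 1/|dx|=1.1547 1/|dy|=2.0000
    cross x-line → (3,5), t=0.5889
    cross y-line → (3,6), t=1.3400 (wall)
  → r_3 = 1.3400
beam 4: φ=90°, α=75°
  d=(0.2588,0.9659)  start (2,5)  tX=1.9705 tY=0.6936  stride 1/|dx|=3.8637 1/|dy|=1.0353
    cross y-line → (2,6), t=0.6936
    cross y-line → (2,7), t=1.7289
    cross x-line → (3,7), t=1.9705 (wall)
  → r_4 = 1.9705

ranges = [4.4827, 3.8452, 1.3400, 1.9705]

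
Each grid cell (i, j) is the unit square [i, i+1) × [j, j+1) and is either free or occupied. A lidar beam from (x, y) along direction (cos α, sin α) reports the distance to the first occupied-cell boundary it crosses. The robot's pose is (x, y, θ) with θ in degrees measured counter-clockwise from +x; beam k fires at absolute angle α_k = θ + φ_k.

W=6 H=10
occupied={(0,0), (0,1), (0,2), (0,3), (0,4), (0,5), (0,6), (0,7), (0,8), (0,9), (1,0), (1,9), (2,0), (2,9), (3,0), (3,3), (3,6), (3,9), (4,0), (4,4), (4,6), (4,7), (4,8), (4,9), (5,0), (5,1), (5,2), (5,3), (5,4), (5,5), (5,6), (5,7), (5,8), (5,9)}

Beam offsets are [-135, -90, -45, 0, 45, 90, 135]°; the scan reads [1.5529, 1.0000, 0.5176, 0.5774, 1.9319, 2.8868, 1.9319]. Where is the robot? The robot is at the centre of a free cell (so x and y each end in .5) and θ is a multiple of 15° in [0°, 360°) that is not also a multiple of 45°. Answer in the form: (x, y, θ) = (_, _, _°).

Enumerate (i+0.5, j+0.5, θ) over the 26 free cells and 16 admissible headings. For each, cast all 7 beams and compare to the given ranges.
  (1.5, 2.5, 345°): beam 1 = 0.5774 ≠ 1.5529 ✗
  (4.5, 3.5, 120°): beam 1 = 0.5176 ≠ 1.5529 ✗
  (2.5, 6.5, 165°): beam 1 = 0.5774 ≠ 1.5529 ✗
  (1.5, 2.5, 75°): beam 1 = 1.7321 ≠ 1.5529 ✗
  (1.5, 7.5, 75°): beam 1 = 4.0415 ≠ 1.5529 ✗
  …
  (2.5, 1.5, 300°): r_1=1.5529, r_2=1.0000, r_3=0.5176, r_4=0.5774, r_5=1.9319, r_6=2.8868, r_7=1.9319 — all match ✓
Unique over the lattice → pose = (2.5, 1.5, 300°).

(x, y, θ) = (2.5, 1.5, 300°)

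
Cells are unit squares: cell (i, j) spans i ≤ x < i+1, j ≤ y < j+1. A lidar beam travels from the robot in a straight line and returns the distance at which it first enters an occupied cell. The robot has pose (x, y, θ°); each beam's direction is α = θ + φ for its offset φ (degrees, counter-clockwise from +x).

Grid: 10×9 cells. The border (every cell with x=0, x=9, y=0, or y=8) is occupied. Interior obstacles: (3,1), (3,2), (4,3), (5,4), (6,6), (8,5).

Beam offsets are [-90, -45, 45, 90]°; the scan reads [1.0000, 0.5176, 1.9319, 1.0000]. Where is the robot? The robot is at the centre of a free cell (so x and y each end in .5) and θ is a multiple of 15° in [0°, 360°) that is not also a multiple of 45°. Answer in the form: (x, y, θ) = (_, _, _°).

(x, y, θ) = (7.5, 7.5, 120°)

Candidates: 50 free-cell centres × 16 headings = 800 poses. Raycast each; keep the one whose scan matches to 4 dp.
  (4.5, 1.5, 150°): beam 1 = 2.8868 ≠ 1.0000 ✗
  (7.5, 1.5, 15°): beam 1 = 0.5176 ≠ 1.0000 ✗
  (2.5, 6.5, 60°): beam 1 = 3.0000 ≠ 1.0000 ✗
  (2.5, 1.5, 120°): beam 1 = 0.5774 ≠ 1.0000 ✗
  (4.5, 7.5, 195°): beam 1 = 0.5176 ≠ 1.0000 ✗
  …
  (7.5, 7.5, 120°): r_1=1.0000, r_2=0.5176, r_3=1.9319, r_4=1.0000 — all match ✓
No second candidate reproduces the full scan.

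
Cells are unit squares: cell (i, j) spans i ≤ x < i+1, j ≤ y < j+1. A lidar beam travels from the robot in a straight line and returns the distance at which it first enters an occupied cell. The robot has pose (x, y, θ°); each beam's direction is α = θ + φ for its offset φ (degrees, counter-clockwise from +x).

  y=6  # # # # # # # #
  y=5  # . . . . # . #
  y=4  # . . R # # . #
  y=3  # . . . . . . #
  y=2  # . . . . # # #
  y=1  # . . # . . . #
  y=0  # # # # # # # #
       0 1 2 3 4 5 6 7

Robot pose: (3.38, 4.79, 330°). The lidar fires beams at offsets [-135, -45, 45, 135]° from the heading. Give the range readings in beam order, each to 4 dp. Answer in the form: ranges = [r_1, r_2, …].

ranges = [2.4640, 3.9237, 0.6419, 1.2527]

beam 1: φ=-135°, α=195°
  d=(-0.9659,-0.2588)  start (3,4)  tX=0.3934 tY=3.0523  stride 1/|dx|=1.0353 1/|dy|=3.8637
    cross x-line → (2,4), t=0.3934
    cross x-line → (1,4), t=1.4287
    cross x-line → (0,4), t=2.4640 (wall)
  → r_1 = 2.4640
beam 2: φ=-45°, α=285°
  d=(0.2588,-0.9659)  start (3,4)  tX=2.3955 tY=0.8179  stride 1/|dx|=3.8637 1/|dy|=1.0353
    cross y-line → (3,3), t=0.8179
    cross y-line → (3,2), t=1.8531
    cross x-line → (4,2), t=2.3955
    cross y-line → (4,1), t=2.8884
    cross y-line → (4,0), t=3.9237 (wall)
  → r_2 = 3.9237
beam 3: φ=45°, α=15°
  d=(0.9659,0.2588)  start (3,4)  tX=0.6419 tY=0.8114  stride 1/|dx|=1.0353 1/|dy|=3.8637
    cross x-line → (4,4), t=0.6419 (wall)
  → r_3 = 0.6419
beam 4: φ=135°, α=105°
  d=(-0.2588,0.9659)  start (3,4)  tX=1.4682 tY=0.2174  stride 1/|dx|=3.8637 1/|dy|=1.0353
    cross y-line → (3,5), t=0.2174
    cross y-line → (3,6), t=1.2527 (wall)
  → r_4 = 1.2527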